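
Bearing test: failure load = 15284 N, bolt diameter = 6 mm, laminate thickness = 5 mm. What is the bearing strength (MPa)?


sigma_br = F/(d*h) = 15284/(6*5) = 509.5 MPa

509.5 MPa


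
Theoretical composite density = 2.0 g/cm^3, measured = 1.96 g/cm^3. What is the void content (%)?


Void% = (rho_theo - rho_actual)/rho_theo * 100 = (2.0 - 1.96)/2.0 * 100 = 2.0%

2.0%


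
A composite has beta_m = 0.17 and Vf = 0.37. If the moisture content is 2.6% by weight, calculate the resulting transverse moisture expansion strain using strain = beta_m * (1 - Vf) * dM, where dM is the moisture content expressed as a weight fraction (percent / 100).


dM = 2.6/100 = 0.026
strain = beta_m * (1-Vf) * dM = 0.17 * 0.63 * 0.026 = 0.0027846

0.0027846


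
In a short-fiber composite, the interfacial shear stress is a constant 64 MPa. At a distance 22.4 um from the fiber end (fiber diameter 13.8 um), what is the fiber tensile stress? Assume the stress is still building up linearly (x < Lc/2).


Force balance: sigma_f * (pi*d^2/4) = tau * (pi*d) * x  ->  sigma_f = 4 * tau * x / d
sigma_f = 4 * 64 * 22.4 / 13.8 = 415.5 MPa

415.5 MPa


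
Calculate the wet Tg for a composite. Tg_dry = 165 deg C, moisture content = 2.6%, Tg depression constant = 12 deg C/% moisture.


Tg_wet = Tg_dry - k*moisture = 165 - 12*2.6 = 133.8 deg C

133.8 deg C


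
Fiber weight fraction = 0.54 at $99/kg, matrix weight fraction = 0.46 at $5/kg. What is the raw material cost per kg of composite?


Cost = cost_f*Wf + cost_m*Wm = 99*0.54 + 5*0.46 = $55.76/kg

$55.76/kg


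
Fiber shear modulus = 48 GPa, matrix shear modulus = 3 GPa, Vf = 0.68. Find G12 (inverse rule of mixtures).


1/G12 = Vf/Gf + (1-Vf)/Gm = 0.68/48 + 0.32/3
G12 = 8.28 GPa

8.28 GPa


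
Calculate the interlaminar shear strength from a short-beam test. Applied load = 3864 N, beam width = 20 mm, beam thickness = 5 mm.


ILSS = 3F/(4bh) = 3*3864/(4*20*5) = 28.98 MPa

28.98 MPa


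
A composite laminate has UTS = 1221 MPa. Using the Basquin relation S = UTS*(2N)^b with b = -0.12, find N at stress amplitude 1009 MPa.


N = 0.5 * (S/UTS)^(1/b) = 0.5 * (1009/1221)^(1/-0.12) = 2.4500 cycles

2.4500 cycles


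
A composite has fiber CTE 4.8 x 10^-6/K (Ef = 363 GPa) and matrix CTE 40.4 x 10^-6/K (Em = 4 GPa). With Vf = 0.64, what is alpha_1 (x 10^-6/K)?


E1 = Ef*Vf + Em*(1-Vf) = 233.76
alpha_1 = (alpha_f*Ef*Vf + alpha_m*Em*(1-Vf))/E1 = 5.02 x 10^-6/K

5.02 x 10^-6/K


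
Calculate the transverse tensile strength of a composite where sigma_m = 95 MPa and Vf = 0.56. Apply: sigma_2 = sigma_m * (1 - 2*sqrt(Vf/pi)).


factor = 1 - 2*sqrt(0.56/pi) = 0.1556
sigma_2 = 95 * 0.1556 = 14.78 MPa

14.78 MPa


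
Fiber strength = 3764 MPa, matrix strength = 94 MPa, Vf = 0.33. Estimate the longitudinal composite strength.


sigma_1 = sigma_f*Vf + sigma_m*(1-Vf) = 3764*0.33 + 94*0.67 = 1305.1 MPa

1305.1 MPa


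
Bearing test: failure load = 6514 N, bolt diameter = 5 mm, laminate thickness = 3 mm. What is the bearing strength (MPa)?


sigma_br = F/(d*h) = 6514/(5*3) = 434.3 MPa

434.3 MPa


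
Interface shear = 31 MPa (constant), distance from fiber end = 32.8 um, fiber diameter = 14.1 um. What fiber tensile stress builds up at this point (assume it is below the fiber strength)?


Force balance: sigma_f * (pi*d^2/4) = tau * (pi*d) * x  ->  sigma_f = 4 * tau * x / d
sigma_f = 4 * 31 * 32.8 / 14.1 = 288.5 MPa

288.5 MPa


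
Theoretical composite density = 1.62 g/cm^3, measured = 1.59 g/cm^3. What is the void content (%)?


Void% = (rho_theo - rho_actual)/rho_theo * 100 = (1.62 - 1.59)/1.62 * 100 = 1.85%

1.85%


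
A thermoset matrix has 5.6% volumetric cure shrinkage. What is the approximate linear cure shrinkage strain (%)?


Linear shrinkage ≈ vol_shrink/3 = 5.6/3 = 1.867%

1.867%


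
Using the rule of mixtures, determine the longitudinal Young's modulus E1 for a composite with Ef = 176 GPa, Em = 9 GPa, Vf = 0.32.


E1 = Ef*Vf + Em*(1-Vf) = 176*0.32 + 9*0.68 = 62.44 GPa

62.44 GPa


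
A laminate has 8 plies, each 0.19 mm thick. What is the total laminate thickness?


h = n * t_ply = 8 * 0.19 = 1.52 mm

1.52 mm


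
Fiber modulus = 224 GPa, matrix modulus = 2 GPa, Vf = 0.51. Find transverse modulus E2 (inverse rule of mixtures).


1/E2 = Vf/Ef + (1-Vf)/Em = 0.51/224 + 0.49/2
E2 = 4.04 GPa

4.04 GPa


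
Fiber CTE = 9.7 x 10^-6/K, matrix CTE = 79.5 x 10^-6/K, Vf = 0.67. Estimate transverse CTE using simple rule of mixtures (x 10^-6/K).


alpha_2 = alpha_f*Vf + alpha_m*(1-Vf) = 9.7*0.67 + 79.5*0.33 = 32.7 x 10^-6/K

32.7 x 10^-6/K


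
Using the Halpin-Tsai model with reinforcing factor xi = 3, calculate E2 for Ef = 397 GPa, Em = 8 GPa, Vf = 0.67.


eta = (Ef/Em - 1)/(Ef/Em + xi) = (49.625 - 1)/(49.625 + 3) = 0.924
E2 = Em*(1+xi*eta*Vf)/(1-eta*Vf) = 60.01 GPa

60.01 GPa


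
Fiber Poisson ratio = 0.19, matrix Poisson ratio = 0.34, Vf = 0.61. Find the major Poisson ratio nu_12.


nu_12 = nu_f*Vf + nu_m*(1-Vf) = 0.19*0.61 + 0.34*0.39 = 0.2485

0.2485


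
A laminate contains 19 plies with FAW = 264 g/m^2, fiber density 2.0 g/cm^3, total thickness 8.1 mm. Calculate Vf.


Vf = n * FAW / (rho_f * h * 1000) = 19 * 264 / (2.0 * 8.1 * 1000) = 0.3096

0.3096


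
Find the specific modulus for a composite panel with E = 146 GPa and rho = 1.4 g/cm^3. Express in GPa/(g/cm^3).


Specific stiffness = E/rho = 146/1.4 = 104.3 GPa/(g/cm^3)

104.3 GPa/(g/cm^3)


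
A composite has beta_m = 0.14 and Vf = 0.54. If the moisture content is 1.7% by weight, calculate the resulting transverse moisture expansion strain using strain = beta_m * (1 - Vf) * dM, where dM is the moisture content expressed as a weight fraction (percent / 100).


dM = 1.7/100 = 0.017
strain = beta_m * (1-Vf) * dM = 0.14 * 0.46 * 0.017 = 0.0010948

0.0010948


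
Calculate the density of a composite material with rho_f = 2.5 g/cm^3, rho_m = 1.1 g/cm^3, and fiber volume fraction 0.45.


rho_c = rho_f*Vf + rho_m*(1-Vf) = 2.5*0.45 + 1.1*0.55 = 1.73 g/cm^3

1.73 g/cm^3


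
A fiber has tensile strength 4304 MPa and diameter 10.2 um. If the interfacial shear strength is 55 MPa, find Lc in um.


Lc = sigma_f * d / (2 * tau_i) = 4304 * 10.2 / (2 * 55) = 399.1 um

399.1 um


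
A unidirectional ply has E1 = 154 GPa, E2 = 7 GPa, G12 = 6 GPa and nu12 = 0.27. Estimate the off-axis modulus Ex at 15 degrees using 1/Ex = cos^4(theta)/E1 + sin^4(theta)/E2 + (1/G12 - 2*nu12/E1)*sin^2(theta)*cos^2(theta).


cos^4(15) = 0.870513, sin^4(15) = 0.004487, sin^2(15)*cos^2(15) = 0.0625
1/G12 - 2*nu12/E1 = 1/6 - 2*0.27/154 = 0.16316 GPa^-1
1/Ex = 0.870513/154 + 0.004487/7 + 0.16316*0.0625 = 0.0164912 GPa^-1
Ex = 60.64 GPa

60.64 GPa


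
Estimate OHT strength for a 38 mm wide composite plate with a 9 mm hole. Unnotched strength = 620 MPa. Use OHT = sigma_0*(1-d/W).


OHT = sigma_0*(1-d/W) = 620*(1-9/38) = 473.2 MPa

473.2 MPa


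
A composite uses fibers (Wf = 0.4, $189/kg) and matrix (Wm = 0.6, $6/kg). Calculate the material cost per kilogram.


Cost = cost_f*Wf + cost_m*Wm = 189*0.4 + 6*0.6 = $79.2/kg

$79.2/kg


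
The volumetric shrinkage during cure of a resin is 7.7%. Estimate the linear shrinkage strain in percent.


Linear shrinkage ≈ vol_shrink/3 = 7.7/3 = 2.567%

2.567%


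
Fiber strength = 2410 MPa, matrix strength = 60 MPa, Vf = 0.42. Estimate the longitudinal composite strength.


sigma_1 = sigma_f*Vf + sigma_m*(1-Vf) = 2410*0.42 + 60*0.58 = 1047.0 MPa

1047.0 MPa


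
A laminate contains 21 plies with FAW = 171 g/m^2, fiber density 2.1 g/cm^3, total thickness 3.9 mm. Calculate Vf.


Vf = n * FAW / (rho_f * h * 1000) = 21 * 171 / (2.1 * 3.9 * 1000) = 0.4385

0.4385


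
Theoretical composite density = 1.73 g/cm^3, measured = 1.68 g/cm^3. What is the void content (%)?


Void% = (rho_theo - rho_actual)/rho_theo * 100 = (1.73 - 1.68)/1.73 * 100 = 2.89%

2.89%


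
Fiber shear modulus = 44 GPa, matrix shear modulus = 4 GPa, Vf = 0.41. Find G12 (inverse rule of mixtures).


1/G12 = Vf/Gf + (1-Vf)/Gm = 0.41/44 + 0.59/4
G12 = 6.38 GPa

6.38 GPa


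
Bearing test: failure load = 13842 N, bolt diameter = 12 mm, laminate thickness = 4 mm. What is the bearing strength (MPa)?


sigma_br = F/(d*h) = 13842/(12*4) = 288.4 MPa

288.4 MPa


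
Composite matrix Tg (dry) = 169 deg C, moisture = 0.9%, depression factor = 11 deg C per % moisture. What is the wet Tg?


Tg_wet = Tg_dry - k*moisture = 169 - 11*0.9 = 159.1 deg C

159.1 deg C


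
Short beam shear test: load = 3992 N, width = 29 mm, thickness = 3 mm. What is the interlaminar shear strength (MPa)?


ILSS = 3F/(4bh) = 3*3992/(4*29*3) = 34.41 MPa

34.41 MPa


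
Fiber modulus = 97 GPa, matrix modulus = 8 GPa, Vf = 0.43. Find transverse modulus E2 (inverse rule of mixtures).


1/E2 = Vf/Ef + (1-Vf)/Em = 0.43/97 + 0.57/8
E2 = 13.21 GPa

13.21 GPa


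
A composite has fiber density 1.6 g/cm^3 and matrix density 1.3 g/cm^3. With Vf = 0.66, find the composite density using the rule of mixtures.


rho_c = rho_f*Vf + rho_m*(1-Vf) = 1.6*0.66 + 1.3*0.34 = 1.498 g/cm^3

1.498 g/cm^3


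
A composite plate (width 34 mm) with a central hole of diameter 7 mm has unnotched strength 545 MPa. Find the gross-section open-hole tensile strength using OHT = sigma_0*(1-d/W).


OHT = sigma_0*(1-d/W) = 545*(1-7/34) = 432.8 MPa

432.8 MPa


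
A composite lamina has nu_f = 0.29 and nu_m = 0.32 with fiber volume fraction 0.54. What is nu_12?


nu_12 = nu_f*Vf + nu_m*(1-Vf) = 0.29*0.54 + 0.32*0.46 = 0.3038

0.3038


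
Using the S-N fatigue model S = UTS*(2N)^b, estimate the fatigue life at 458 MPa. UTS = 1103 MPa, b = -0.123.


N = 0.5 * (S/UTS)^(1/b) = 0.5 * (458/1103)^(1/-0.123) = 634.3130 cycles

634.3130 cycles


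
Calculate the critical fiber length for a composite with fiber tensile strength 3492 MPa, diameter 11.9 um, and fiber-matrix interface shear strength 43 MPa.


Lc = sigma_f * d / (2 * tau_i) = 3492 * 11.9 / (2 * 43) = 483.2 um

483.2 um


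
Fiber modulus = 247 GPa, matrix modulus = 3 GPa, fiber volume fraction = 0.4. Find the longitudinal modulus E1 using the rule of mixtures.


E1 = Ef*Vf + Em*(1-Vf) = 247*0.4 + 3*0.6 = 100.6 GPa

100.6 GPa


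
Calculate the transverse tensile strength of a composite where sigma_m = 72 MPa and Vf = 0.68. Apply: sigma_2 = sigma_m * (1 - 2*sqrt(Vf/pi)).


factor = 1 - 2*sqrt(0.68/pi) = 0.0695
sigma_2 = 72 * 0.0695 = 5.01 MPa

5.01 MPa


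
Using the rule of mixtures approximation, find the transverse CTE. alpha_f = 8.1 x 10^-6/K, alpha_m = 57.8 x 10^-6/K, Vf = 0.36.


alpha_2 = alpha_f*Vf + alpha_m*(1-Vf) = 8.1*0.36 + 57.8*0.64 = 39.9 x 10^-6/K

39.9 x 10^-6/K


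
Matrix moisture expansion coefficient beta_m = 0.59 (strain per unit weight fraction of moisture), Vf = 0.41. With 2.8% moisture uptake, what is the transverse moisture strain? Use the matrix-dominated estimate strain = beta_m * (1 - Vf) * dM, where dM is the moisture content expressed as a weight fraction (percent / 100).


dM = 2.8/100 = 0.028
strain = beta_m * (1-Vf) * dM = 0.59 * 0.59 * 0.028 = 0.0097468

0.0097468


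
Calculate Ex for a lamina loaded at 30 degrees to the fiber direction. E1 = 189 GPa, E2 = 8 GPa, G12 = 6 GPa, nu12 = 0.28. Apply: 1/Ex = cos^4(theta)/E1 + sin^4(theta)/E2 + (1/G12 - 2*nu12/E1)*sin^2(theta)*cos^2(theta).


cos^4(30) = 0.5625, sin^4(30) = 0.0625, sin^2(30)*cos^2(30) = 0.1875
1/G12 - 2*nu12/E1 = 1/6 - 2*0.28/189 = 0.163704 GPa^-1
1/Ex = 0.5625/189 + 0.0625/8 + 0.163704*0.1875 = 0.0414831 GPa^-1
Ex = 24.11 GPa

24.11 GPa


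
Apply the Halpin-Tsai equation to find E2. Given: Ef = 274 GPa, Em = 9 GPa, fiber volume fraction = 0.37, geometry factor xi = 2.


eta = (Ef/Em - 1)/(Ef/Em + xi) = (30.4444 - 1)/(30.4444 + 2) = 0.9075
E2 = Em*(1+xi*eta*Vf)/(1-eta*Vf) = 22.65 GPa

22.65 GPa


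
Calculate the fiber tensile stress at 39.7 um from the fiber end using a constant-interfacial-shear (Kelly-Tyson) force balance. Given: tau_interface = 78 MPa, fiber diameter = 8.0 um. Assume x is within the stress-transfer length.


Force balance: sigma_f * (pi*d^2/4) = tau * (pi*d) * x  ->  sigma_f = 4 * tau * x / d
sigma_f = 4 * 78 * 39.7 / 8.0 = 1548.3 MPa

1548.3 MPa


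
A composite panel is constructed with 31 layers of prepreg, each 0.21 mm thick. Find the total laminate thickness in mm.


h = n * t_ply = 31 * 0.21 = 6.51 mm

6.51 mm


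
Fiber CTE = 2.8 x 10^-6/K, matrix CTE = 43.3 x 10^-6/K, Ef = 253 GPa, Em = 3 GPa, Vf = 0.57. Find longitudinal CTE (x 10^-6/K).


E1 = Ef*Vf + Em*(1-Vf) = 145.5
alpha_1 = (alpha_f*Ef*Vf + alpha_m*Em*(1-Vf))/E1 = 3.16 x 10^-6/K

3.16 x 10^-6/K


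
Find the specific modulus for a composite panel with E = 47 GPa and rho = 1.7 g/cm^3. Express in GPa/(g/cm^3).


Specific stiffness = E/rho = 47/1.7 = 27.6 GPa/(g/cm^3)

27.6 GPa/(g/cm^3)


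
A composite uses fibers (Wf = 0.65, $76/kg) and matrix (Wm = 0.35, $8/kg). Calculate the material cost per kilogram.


Cost = cost_f*Wf + cost_m*Wm = 76*0.65 + 8*0.35 = $52.2/kg

$52.2/kg


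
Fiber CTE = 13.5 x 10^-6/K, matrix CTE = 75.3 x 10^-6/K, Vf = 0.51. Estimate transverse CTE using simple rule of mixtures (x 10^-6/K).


alpha_2 = alpha_f*Vf + alpha_m*(1-Vf) = 13.5*0.51 + 75.3*0.49 = 43.8 x 10^-6/K

43.8 x 10^-6/K


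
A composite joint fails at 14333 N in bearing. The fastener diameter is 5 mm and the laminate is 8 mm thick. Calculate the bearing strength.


sigma_br = F/(d*h) = 14333/(5*8) = 358.3 MPa

358.3 MPa


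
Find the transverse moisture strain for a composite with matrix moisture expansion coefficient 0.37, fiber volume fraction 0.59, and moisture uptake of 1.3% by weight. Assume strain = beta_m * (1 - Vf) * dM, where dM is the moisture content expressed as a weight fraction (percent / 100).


dM = 1.3/100 = 0.013
strain = beta_m * (1-Vf) * dM = 0.37 * 0.41 * 0.013 = 0.0019721

0.0019721


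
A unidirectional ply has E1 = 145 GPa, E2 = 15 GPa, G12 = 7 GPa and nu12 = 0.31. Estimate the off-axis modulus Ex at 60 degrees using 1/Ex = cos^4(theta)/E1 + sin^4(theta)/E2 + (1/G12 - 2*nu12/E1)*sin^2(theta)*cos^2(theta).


cos^4(60) = 0.0625, sin^4(60) = 0.5625, sin^2(60)*cos^2(60) = 0.1875
1/G12 - 2*nu12/E1 = 1/7 - 2*0.31/145 = 0.138581 GPa^-1
1/Ex = 0.0625/145 + 0.5625/15 + 0.138581*0.1875 = 0.063915 GPa^-1
Ex = 15.65 GPa

15.65 GPa


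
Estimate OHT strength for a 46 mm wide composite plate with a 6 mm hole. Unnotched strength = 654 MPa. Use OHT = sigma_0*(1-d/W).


OHT = sigma_0*(1-d/W) = 654*(1-6/46) = 568.7 MPa

568.7 MPa


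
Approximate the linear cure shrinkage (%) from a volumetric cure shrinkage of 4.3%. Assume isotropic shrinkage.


Linear shrinkage ≈ vol_shrink/3 = 4.3/3 = 1.433%

1.433%


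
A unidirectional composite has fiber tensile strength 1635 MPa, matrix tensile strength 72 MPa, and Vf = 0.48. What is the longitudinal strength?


sigma_1 = sigma_f*Vf + sigma_m*(1-Vf) = 1635*0.48 + 72*0.52 = 822.2 MPa

822.2 MPa


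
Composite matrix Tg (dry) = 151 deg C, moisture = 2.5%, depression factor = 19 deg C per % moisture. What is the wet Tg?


Tg_wet = Tg_dry - k*moisture = 151 - 19*2.5 = 103.5 deg C

103.5 deg C


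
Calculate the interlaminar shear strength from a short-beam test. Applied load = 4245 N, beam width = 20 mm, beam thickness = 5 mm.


ILSS = 3F/(4bh) = 3*4245/(4*20*5) = 31.84 MPa

31.84 MPa


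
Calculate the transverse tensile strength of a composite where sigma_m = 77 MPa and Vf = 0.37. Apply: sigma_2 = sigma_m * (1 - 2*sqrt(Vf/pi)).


factor = 1 - 2*sqrt(0.37/pi) = 0.3136
sigma_2 = 77 * 0.3136 = 24.15 MPa

24.15 MPa


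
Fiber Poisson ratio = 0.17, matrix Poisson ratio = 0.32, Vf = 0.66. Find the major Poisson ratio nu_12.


nu_12 = nu_f*Vf + nu_m*(1-Vf) = 0.17*0.66 + 0.32*0.34 = 0.221

0.221


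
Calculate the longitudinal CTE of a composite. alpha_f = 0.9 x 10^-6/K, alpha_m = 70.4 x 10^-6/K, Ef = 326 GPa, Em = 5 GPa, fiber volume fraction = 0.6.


E1 = Ef*Vf + Em*(1-Vf) = 197.6
alpha_1 = (alpha_f*Ef*Vf + alpha_m*Em*(1-Vf))/E1 = 1.6 x 10^-6/K

1.6 x 10^-6/K


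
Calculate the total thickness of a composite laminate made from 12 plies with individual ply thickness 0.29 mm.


h = n * t_ply = 12 * 0.29 = 3.48 mm

3.48 mm


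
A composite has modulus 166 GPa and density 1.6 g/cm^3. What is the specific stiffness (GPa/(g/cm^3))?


Specific stiffness = E/rho = 166/1.6 = 103.8 GPa/(g/cm^3)

103.8 GPa/(g/cm^3)


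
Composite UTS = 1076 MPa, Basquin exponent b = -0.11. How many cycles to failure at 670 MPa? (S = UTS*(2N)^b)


N = 0.5 * (S/UTS)^(1/b) = 0.5 * (670/1076)^(1/-0.11) = 37.0946 cycles

37.0946 cycles


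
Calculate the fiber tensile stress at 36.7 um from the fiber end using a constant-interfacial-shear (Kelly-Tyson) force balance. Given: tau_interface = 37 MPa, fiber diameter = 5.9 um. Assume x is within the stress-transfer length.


Force balance: sigma_f * (pi*d^2/4) = tau * (pi*d) * x  ->  sigma_f = 4 * tau * x / d
sigma_f = 4 * 37 * 36.7 / 5.9 = 920.6 MPa

920.6 MPa


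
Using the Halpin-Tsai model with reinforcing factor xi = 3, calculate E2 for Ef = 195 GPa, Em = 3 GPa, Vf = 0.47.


eta = (Ef/Em - 1)/(Ef/Em + xi) = (65.0 - 1)/(65.0 + 3) = 0.9412
E2 = Em*(1+xi*eta*Vf)/(1-eta*Vf) = 12.52 GPa

12.52 GPa


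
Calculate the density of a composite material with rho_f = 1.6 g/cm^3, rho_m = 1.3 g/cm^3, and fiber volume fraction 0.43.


rho_c = rho_f*Vf + rho_m*(1-Vf) = 1.6*0.43 + 1.3*0.57 = 1.429 g/cm^3

1.429 g/cm^3


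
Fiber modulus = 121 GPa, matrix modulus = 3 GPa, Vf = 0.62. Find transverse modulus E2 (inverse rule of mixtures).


1/E2 = Vf/Ef + (1-Vf)/Em = 0.62/121 + 0.38/3
E2 = 7.59 GPa

7.59 GPa


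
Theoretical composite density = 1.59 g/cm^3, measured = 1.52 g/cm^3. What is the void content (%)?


Void% = (rho_theo - rho_actual)/rho_theo * 100 = (1.59 - 1.52)/1.59 * 100 = 4.4%

4.4%


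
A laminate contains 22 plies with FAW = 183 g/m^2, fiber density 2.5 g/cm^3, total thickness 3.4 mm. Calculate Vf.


Vf = n * FAW / (rho_f * h * 1000) = 22 * 183 / (2.5 * 3.4 * 1000) = 0.4736

0.4736


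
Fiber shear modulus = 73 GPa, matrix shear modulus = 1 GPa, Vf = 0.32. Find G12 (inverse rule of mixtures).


1/G12 = Vf/Gf + (1-Vf)/Gm = 0.32/73 + 0.68/1
G12 = 1.46 GPa

1.46 GPa


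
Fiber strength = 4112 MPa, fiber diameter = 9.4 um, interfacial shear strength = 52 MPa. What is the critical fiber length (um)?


Lc = sigma_f * d / (2 * tau_i) = 4112 * 9.4 / (2 * 52) = 371.7 um

371.7 um


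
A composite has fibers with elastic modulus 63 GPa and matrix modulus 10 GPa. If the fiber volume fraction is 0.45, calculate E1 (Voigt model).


E1 = Ef*Vf + Em*(1-Vf) = 63*0.45 + 10*0.55 = 33.85 GPa

33.85 GPa


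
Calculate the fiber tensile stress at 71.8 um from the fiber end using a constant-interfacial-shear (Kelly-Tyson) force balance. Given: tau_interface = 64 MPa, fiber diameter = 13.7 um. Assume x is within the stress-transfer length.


Force balance: sigma_f * (pi*d^2/4) = tau * (pi*d) * x  ->  sigma_f = 4 * tau * x / d
sigma_f = 4 * 64 * 71.8 / 13.7 = 1341.7 MPa

1341.7 MPa


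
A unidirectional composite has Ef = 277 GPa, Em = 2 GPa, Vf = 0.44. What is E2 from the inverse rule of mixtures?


1/E2 = Vf/Ef + (1-Vf)/Em = 0.44/277 + 0.56/2
E2 = 3.55 GPa

3.55 GPa


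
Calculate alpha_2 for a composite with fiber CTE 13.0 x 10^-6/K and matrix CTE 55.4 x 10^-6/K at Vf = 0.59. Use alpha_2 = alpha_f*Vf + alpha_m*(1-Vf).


alpha_2 = alpha_f*Vf + alpha_m*(1-Vf) = 13.0*0.59 + 55.4*0.41 = 30.4 x 10^-6/K

30.4 x 10^-6/K


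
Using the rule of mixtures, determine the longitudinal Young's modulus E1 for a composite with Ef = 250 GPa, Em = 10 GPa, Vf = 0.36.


E1 = Ef*Vf + Em*(1-Vf) = 250*0.36 + 10*0.64 = 96.4 GPa

96.4 GPa


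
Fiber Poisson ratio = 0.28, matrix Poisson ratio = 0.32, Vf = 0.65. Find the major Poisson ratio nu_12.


nu_12 = nu_f*Vf + nu_m*(1-Vf) = 0.28*0.65 + 0.32*0.35 = 0.294

0.294


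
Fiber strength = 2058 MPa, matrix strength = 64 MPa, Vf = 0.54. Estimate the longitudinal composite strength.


sigma_1 = sigma_f*Vf + sigma_m*(1-Vf) = 2058*0.54 + 64*0.46 = 1140.8 MPa

1140.8 MPa


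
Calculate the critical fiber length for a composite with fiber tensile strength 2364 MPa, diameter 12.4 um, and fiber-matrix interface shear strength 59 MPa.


Lc = sigma_f * d / (2 * tau_i) = 2364 * 12.4 / (2 * 59) = 248.4 um

248.4 um


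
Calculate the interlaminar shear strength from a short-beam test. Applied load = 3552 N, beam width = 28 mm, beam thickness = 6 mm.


ILSS = 3F/(4bh) = 3*3552/(4*28*6) = 15.86 MPa

15.86 MPa


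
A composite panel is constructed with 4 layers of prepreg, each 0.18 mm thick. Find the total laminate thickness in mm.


h = n * t_ply = 4 * 0.18 = 0.72 mm

0.72 mm


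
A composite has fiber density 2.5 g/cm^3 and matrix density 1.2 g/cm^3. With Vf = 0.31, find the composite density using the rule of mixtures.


rho_c = rho_f*Vf + rho_m*(1-Vf) = 2.5*0.31 + 1.2*0.69 = 1.603 g/cm^3

1.603 g/cm^3


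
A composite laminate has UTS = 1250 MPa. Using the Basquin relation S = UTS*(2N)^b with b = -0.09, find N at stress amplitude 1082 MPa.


N = 0.5 * (S/UTS)^(1/b) = 0.5 * (1082/1250)^(1/-0.09) = 2.4857 cycles

2.4857 cycles


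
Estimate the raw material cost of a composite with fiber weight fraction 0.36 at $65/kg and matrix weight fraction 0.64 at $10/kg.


Cost = cost_f*Wf + cost_m*Wm = 65*0.36 + 10*0.64 = $29.8/kg

$29.8/kg


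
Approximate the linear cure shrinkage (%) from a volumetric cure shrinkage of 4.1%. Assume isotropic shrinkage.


Linear shrinkage ≈ vol_shrink/3 = 4.1/3 = 1.367%

1.367%


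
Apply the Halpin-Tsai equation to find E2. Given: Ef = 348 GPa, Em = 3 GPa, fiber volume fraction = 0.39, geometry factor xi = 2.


eta = (Ef/Em - 1)/(Ef/Em + xi) = (116.0 - 1)/(116.0 + 2) = 0.9746
E2 = Em*(1+xi*eta*Vf)/(1-eta*Vf) = 8.52 GPa

8.52 GPa


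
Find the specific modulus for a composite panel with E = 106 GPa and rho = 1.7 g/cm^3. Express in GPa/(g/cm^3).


Specific stiffness = E/rho = 106/1.7 = 62.4 GPa/(g/cm^3)

62.4 GPa/(g/cm^3)


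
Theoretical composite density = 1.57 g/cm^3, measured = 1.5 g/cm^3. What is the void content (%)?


Void% = (rho_theo - rho_actual)/rho_theo * 100 = (1.57 - 1.5)/1.57 * 100 = 4.46%

4.46%


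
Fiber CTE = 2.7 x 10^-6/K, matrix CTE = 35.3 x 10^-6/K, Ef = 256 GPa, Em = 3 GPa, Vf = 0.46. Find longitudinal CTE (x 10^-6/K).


E1 = Ef*Vf + Em*(1-Vf) = 119.38
alpha_1 = (alpha_f*Ef*Vf + alpha_m*Em*(1-Vf))/E1 = 3.14 x 10^-6/K

3.14 x 10^-6/K


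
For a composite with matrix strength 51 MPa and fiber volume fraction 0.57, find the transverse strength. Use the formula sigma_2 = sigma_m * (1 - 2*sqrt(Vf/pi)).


factor = 1 - 2*sqrt(0.57/pi) = 0.1481
sigma_2 = 51 * 0.1481 = 7.55 MPa

7.55 MPa


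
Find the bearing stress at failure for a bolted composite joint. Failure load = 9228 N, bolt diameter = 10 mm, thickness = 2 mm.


sigma_br = F/(d*h) = 9228/(10*2) = 461.4 MPa

461.4 MPa


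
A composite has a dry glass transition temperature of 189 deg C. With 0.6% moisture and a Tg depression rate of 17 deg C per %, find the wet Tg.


Tg_wet = Tg_dry - k*moisture = 189 - 17*0.6 = 178.8 deg C

178.8 deg C


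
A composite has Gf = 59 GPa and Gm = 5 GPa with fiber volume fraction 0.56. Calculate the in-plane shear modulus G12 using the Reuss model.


1/G12 = Vf/Gf + (1-Vf)/Gm = 0.56/59 + 0.44/5
G12 = 10.26 GPa

10.26 GPa


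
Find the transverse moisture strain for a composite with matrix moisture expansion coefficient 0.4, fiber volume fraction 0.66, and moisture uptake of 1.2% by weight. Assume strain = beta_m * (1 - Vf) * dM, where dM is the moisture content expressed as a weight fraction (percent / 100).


dM = 1.2/100 = 0.012
strain = beta_m * (1-Vf) * dM = 0.4 * 0.34 * 0.012 = 0.001632

0.001632


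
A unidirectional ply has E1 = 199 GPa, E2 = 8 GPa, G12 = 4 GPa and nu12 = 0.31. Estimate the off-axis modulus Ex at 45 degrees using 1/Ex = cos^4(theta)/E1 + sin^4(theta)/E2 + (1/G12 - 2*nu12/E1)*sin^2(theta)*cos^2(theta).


cos^4(45) = 0.25, sin^4(45) = 0.25, sin^2(45)*cos^2(45) = 0.25
1/G12 - 2*nu12/E1 = 1/4 - 2*0.31/199 = 0.246884 GPa^-1
1/Ex = 0.25/199 + 0.25/8 + 0.246884*0.25 = 0.0942274 GPa^-1
Ex = 10.61 GPa

10.61 GPa


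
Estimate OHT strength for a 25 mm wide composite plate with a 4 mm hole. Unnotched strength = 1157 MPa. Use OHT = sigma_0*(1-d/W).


OHT = sigma_0*(1-d/W) = 1157*(1-4/25) = 971.9 MPa

971.9 MPa


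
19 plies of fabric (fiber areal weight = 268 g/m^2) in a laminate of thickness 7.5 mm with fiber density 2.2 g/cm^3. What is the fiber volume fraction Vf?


Vf = n * FAW / (rho_f * h * 1000) = 19 * 268 / (2.2 * 7.5 * 1000) = 0.3086

0.3086


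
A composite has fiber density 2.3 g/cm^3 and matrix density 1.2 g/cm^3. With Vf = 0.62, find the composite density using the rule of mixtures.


rho_c = rho_f*Vf + rho_m*(1-Vf) = 2.3*0.62 + 1.2*0.38 = 1.882 g/cm^3

1.882 g/cm^3


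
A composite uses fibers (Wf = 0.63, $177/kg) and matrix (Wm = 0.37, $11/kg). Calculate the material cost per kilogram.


Cost = cost_f*Wf + cost_m*Wm = 177*0.63 + 11*0.37 = $115.58/kg

$115.58/kg


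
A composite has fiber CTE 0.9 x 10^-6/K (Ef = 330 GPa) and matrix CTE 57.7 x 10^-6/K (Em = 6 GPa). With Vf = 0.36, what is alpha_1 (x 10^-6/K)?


E1 = Ef*Vf + Em*(1-Vf) = 122.64
alpha_1 = (alpha_f*Ef*Vf + alpha_m*Em*(1-Vf))/E1 = 2.68 x 10^-6/K

2.68 x 10^-6/K


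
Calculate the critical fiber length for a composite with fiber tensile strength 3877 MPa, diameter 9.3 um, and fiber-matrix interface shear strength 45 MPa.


Lc = sigma_f * d / (2 * tau_i) = 3877 * 9.3 / (2 * 45) = 400.6 um

400.6 um


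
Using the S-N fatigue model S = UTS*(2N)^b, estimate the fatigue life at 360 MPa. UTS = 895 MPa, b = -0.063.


N = 0.5 * (S/UTS)^(1/b) = 0.5 * (360/895)^(1/-0.063) = 948579.4838 cycles

948579.4838 cycles


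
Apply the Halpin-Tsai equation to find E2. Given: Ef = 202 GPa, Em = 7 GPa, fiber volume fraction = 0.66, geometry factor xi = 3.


eta = (Ef/Em - 1)/(Ef/Em + xi) = (28.8571 - 1)/(28.8571 + 3) = 0.8744
E2 = Em*(1+xi*eta*Vf)/(1-eta*Vf) = 45.21 GPa

45.21 GPa


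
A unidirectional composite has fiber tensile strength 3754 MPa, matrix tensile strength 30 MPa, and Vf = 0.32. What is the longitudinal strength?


sigma_1 = sigma_f*Vf + sigma_m*(1-Vf) = 3754*0.32 + 30*0.68 = 1221.7 MPa

1221.7 MPa


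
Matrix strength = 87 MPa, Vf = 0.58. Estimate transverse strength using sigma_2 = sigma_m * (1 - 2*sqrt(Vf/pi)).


factor = 1 - 2*sqrt(0.58/pi) = 0.1407
sigma_2 = 87 * 0.1407 = 12.24 MPa

12.24 MPa


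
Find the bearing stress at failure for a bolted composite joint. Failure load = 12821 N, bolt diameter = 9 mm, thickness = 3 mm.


sigma_br = F/(d*h) = 12821/(9*3) = 474.9 MPa

474.9 MPa


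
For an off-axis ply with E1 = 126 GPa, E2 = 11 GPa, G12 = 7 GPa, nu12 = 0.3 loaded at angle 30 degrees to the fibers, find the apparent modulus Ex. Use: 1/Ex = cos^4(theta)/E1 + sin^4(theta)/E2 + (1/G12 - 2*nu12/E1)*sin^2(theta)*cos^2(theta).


cos^4(30) = 0.5625, sin^4(30) = 0.0625, sin^2(30)*cos^2(30) = 0.1875
1/G12 - 2*nu12/E1 = 1/7 - 2*0.3/126 = 0.138095 GPa^-1
1/Ex = 0.5625/126 + 0.0625/11 + 0.138095*0.1875 = 0.036039 GPa^-1
Ex = 27.75 GPa

27.75 GPa


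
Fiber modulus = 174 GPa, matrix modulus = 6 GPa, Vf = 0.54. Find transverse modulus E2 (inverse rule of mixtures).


1/E2 = Vf/Ef + (1-Vf)/Em = 0.54/174 + 0.46/6
E2 = 12.54 GPa

12.54 GPa


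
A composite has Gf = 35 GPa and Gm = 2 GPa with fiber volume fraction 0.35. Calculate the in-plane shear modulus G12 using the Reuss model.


1/G12 = Vf/Gf + (1-Vf)/Gm = 0.35/35 + 0.65/2
G12 = 2.99 GPa

2.99 GPa


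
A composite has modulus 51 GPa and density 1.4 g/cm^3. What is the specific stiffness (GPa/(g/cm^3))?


Specific stiffness = E/rho = 51/1.4 = 36.4 GPa/(g/cm^3)

36.4 GPa/(g/cm^3)


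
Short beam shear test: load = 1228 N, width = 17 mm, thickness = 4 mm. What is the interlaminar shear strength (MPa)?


ILSS = 3F/(4bh) = 3*1228/(4*17*4) = 13.54 MPa

13.54 MPa


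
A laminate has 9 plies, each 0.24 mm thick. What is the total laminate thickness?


h = n * t_ply = 9 * 0.24 = 2.16 mm

2.16 mm


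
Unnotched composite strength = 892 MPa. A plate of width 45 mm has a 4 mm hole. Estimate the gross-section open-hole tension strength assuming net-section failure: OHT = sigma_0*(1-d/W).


OHT = sigma_0*(1-d/W) = 892*(1-4/45) = 812.7 MPa

812.7 MPa


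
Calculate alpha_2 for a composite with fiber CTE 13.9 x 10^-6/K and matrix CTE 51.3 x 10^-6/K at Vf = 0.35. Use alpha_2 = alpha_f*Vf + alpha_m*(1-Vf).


alpha_2 = alpha_f*Vf + alpha_m*(1-Vf) = 13.9*0.35 + 51.3*0.65 = 38.2 x 10^-6/K

38.2 x 10^-6/K


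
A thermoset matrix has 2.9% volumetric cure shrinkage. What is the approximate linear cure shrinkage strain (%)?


Linear shrinkage ≈ vol_shrink/3 = 2.9/3 = 0.967%

0.967%


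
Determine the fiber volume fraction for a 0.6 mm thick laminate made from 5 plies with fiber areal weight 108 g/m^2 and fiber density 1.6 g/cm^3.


Vf = n * FAW / (rho_f * h * 1000) = 5 * 108 / (1.6 * 0.6 * 1000) = 0.5625

0.5625


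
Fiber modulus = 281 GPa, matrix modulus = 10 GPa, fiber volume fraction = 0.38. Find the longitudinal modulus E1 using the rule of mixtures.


E1 = Ef*Vf + Em*(1-Vf) = 281*0.38 + 10*0.62 = 112.98 GPa

112.98 GPa


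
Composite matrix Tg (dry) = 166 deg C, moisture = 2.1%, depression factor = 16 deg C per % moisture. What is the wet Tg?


Tg_wet = Tg_dry - k*moisture = 166 - 16*2.1 = 132.4 deg C

132.4 deg C


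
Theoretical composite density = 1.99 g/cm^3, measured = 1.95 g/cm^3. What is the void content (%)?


Void% = (rho_theo - rho_actual)/rho_theo * 100 = (1.99 - 1.95)/1.99 * 100 = 2.01%

2.01%


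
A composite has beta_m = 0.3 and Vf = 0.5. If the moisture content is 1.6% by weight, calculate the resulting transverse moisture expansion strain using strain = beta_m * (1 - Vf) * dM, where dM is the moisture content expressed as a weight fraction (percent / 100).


dM = 1.6/100 = 0.016
strain = beta_m * (1-Vf) * dM = 0.3 * 0.5 * 0.016 = 0.0024

0.0024


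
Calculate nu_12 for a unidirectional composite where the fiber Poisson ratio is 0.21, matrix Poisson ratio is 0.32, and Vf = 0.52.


nu_12 = nu_f*Vf + nu_m*(1-Vf) = 0.21*0.52 + 0.32*0.48 = 0.2628

0.2628


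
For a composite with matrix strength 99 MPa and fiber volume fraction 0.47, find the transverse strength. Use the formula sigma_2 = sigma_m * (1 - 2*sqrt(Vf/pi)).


factor = 1 - 2*sqrt(0.47/pi) = 0.2264
sigma_2 = 99 * 0.2264 = 22.42 MPa

22.42 MPa


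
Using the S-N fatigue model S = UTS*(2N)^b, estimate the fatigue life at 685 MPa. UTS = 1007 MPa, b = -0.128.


N = 0.5 * (S/UTS)^(1/b) = 0.5 * (685/1007)^(1/-0.128) = 10.1462 cycles

10.1462 cycles


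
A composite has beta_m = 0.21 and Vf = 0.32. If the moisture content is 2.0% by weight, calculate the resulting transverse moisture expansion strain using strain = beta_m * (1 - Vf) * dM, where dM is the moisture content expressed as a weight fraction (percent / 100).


dM = 2.0/100 = 0.02
strain = beta_m * (1-Vf) * dM = 0.21 * 0.68 * 0.02 = 0.002856

0.002856


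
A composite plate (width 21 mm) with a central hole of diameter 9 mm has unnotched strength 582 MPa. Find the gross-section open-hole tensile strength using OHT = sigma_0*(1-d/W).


OHT = sigma_0*(1-d/W) = 582*(1-9/21) = 332.6 MPa

332.6 MPa


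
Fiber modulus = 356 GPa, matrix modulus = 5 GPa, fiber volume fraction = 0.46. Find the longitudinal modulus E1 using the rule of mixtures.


E1 = Ef*Vf + Em*(1-Vf) = 356*0.46 + 5*0.54 = 166.46 GPa

166.46 GPa


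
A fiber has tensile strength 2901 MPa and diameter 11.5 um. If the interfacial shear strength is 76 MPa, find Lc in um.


Lc = sigma_f * d / (2 * tau_i) = 2901 * 11.5 / (2 * 76) = 219.5 um

219.5 um


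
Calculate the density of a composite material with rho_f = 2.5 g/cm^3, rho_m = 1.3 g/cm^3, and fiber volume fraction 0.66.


rho_c = rho_f*Vf + rho_m*(1-Vf) = 2.5*0.66 + 1.3*0.34 = 2.092 g/cm^3

2.092 g/cm^3


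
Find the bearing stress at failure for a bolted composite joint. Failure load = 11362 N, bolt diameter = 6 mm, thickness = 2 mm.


sigma_br = F/(d*h) = 11362/(6*2) = 946.8 MPa

946.8 MPa


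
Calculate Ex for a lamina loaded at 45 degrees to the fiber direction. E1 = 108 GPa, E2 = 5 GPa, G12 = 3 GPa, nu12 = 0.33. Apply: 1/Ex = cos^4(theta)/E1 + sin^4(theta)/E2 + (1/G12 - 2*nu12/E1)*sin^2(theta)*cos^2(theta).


cos^4(45) = 0.25, sin^4(45) = 0.25, sin^2(45)*cos^2(45) = 0.25
1/G12 - 2*nu12/E1 = 1/3 - 2*0.33/108 = 0.327222 GPa^-1
1/Ex = 0.25/108 + 0.25/5 + 0.327222*0.25 = 0.1341204 GPa^-1
Ex = 7.46 GPa

7.46 GPa


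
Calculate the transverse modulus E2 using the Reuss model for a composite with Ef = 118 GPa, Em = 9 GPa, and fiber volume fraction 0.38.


1/E2 = Vf/Ef + (1-Vf)/Em = 0.38/118 + 0.62/9
E2 = 13.87 GPa

13.87 GPa


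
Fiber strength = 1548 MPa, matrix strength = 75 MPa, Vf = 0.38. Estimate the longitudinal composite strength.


sigma_1 = sigma_f*Vf + sigma_m*(1-Vf) = 1548*0.38 + 75*0.62 = 634.7 MPa

634.7 MPa


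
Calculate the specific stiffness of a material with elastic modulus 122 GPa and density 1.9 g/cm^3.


Specific stiffness = E/rho = 122/1.9 = 64.2 GPa/(g/cm^3)

64.2 GPa/(g/cm^3)


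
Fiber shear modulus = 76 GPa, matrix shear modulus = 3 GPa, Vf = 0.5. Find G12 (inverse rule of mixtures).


1/G12 = Vf/Gf + (1-Vf)/Gm = 0.5/76 + 0.5/3
G12 = 5.77 GPa

5.77 GPa


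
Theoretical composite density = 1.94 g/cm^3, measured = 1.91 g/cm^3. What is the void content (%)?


Void% = (rho_theo - rho_actual)/rho_theo * 100 = (1.94 - 1.91)/1.94 * 100 = 1.55%

1.55%


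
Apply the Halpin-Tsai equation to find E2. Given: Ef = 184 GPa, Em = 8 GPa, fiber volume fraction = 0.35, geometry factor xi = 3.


eta = (Ef/Em - 1)/(Ef/Em + xi) = (23.0 - 1)/(23.0 + 3) = 0.8462
E2 = Em*(1+xi*eta*Vf)/(1-eta*Vf) = 21.46 GPa

21.46 GPa


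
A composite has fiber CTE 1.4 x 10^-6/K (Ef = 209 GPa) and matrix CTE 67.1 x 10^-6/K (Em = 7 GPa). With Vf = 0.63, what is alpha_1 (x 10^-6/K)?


E1 = Ef*Vf + Em*(1-Vf) = 134.26
alpha_1 = (alpha_f*Ef*Vf + alpha_m*Em*(1-Vf))/E1 = 2.67 x 10^-6/K

2.67 x 10^-6/K


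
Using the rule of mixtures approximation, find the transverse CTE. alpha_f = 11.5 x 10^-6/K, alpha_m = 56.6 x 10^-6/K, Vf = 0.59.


alpha_2 = alpha_f*Vf + alpha_m*(1-Vf) = 11.5*0.59 + 56.6*0.41 = 30.0 x 10^-6/K

30.0 x 10^-6/K


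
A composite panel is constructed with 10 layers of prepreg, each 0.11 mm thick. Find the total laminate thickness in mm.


h = n * t_ply = 10 * 0.11 = 1.1 mm

1.1 mm


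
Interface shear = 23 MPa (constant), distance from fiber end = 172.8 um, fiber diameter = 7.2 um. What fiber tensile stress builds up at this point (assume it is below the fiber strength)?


Force balance: sigma_f * (pi*d^2/4) = tau * (pi*d) * x  ->  sigma_f = 4 * tau * x / d
sigma_f = 4 * 23 * 172.8 / 7.2 = 2208.0 MPa

2208.0 MPa


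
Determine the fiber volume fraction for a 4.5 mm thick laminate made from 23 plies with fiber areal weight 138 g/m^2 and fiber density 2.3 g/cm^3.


Vf = n * FAW / (rho_f * h * 1000) = 23 * 138 / (2.3 * 4.5 * 1000) = 0.3067

0.3067


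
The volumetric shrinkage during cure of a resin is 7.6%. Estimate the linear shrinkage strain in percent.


Linear shrinkage ≈ vol_shrink/3 = 7.6/3 = 2.533%

2.533%


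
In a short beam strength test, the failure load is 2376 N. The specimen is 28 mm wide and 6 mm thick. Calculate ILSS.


ILSS = 3F/(4bh) = 3*2376/(4*28*6) = 10.61 MPa

10.61 MPa


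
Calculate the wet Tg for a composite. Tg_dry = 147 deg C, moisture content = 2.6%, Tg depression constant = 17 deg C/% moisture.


Tg_wet = Tg_dry - k*moisture = 147 - 17*2.6 = 102.8 deg C

102.8 deg C


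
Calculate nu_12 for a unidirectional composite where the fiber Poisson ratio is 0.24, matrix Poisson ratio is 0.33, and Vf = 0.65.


nu_12 = nu_f*Vf + nu_m*(1-Vf) = 0.24*0.65 + 0.33*0.35 = 0.2715

0.2715


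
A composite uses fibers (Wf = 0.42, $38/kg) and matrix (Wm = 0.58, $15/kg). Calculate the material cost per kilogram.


Cost = cost_f*Wf + cost_m*Wm = 38*0.42 + 15*0.58 = $24.66/kg

$24.66/kg


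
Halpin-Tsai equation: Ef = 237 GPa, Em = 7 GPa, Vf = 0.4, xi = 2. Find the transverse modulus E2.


eta = (Ef/Em - 1)/(Ef/Em + xi) = (33.8571 - 1)/(33.8571 + 2) = 0.9163
E2 = Em*(1+xi*eta*Vf)/(1-eta*Vf) = 19.15 GPa

19.15 GPa


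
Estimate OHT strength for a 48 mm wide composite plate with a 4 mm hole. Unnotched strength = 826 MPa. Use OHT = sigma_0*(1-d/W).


OHT = sigma_0*(1-d/W) = 826*(1-4/48) = 757.2 MPa

757.2 MPa


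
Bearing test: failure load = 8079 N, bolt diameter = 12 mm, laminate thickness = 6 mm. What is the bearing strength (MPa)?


sigma_br = F/(d*h) = 8079/(12*6) = 112.2 MPa

112.2 MPa


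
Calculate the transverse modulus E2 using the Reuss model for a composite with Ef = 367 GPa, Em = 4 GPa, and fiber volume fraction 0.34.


1/E2 = Vf/Ef + (1-Vf)/Em = 0.34/367 + 0.66/4
E2 = 6.03 GPa

6.03 GPa


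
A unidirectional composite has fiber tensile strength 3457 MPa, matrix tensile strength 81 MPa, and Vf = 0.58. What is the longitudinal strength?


sigma_1 = sigma_f*Vf + sigma_m*(1-Vf) = 3457*0.58 + 81*0.42 = 2039.1 MPa

2039.1 MPa


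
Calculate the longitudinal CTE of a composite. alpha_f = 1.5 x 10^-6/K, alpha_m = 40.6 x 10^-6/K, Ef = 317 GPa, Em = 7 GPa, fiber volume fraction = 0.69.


E1 = Ef*Vf + Em*(1-Vf) = 220.9
alpha_1 = (alpha_f*Ef*Vf + alpha_m*Em*(1-Vf))/E1 = 1.88 x 10^-6/K

1.88 x 10^-6/K


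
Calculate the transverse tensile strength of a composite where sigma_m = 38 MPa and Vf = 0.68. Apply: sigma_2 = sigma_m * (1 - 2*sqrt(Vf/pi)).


factor = 1 - 2*sqrt(0.68/pi) = 0.0695
sigma_2 = 38 * 0.0695 = 2.64 MPa

2.64 MPa


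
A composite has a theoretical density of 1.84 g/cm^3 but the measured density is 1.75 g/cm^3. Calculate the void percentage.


Void% = (rho_theo - rho_actual)/rho_theo * 100 = (1.84 - 1.75)/1.84 * 100 = 4.89%

4.89%


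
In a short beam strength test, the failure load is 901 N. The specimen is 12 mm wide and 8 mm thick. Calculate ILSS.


ILSS = 3F/(4bh) = 3*901/(4*12*8) = 7.04 MPa

7.04 MPa


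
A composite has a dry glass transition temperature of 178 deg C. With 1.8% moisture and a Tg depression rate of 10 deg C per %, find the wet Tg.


Tg_wet = Tg_dry - k*moisture = 178 - 10*1.8 = 160.0 deg C

160.0 deg C


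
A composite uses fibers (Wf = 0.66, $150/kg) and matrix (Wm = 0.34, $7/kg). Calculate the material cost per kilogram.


Cost = cost_f*Wf + cost_m*Wm = 150*0.66 + 7*0.34 = $101.38/kg

$101.38/kg


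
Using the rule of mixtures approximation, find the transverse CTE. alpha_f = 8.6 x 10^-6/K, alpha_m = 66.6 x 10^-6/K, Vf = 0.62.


alpha_2 = alpha_f*Vf + alpha_m*(1-Vf) = 8.6*0.62 + 66.6*0.38 = 30.6 x 10^-6/K

30.6 x 10^-6/K


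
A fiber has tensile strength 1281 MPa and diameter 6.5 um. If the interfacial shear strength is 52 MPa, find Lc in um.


Lc = sigma_f * d / (2 * tau_i) = 1281 * 6.5 / (2 * 52) = 80.1 um

80.1 um


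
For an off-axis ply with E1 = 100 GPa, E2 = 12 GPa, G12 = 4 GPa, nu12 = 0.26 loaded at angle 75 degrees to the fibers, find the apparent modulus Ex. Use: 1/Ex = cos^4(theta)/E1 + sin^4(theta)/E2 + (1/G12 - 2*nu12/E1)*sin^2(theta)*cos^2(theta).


cos^4(75) = 0.004487, sin^4(75) = 0.870513, sin^2(75)*cos^2(75) = 0.0625
1/G12 - 2*nu12/E1 = 1/4 - 2*0.26/100 = 0.2448 GPa^-1
1/Ex = 0.004487/100 + 0.870513/12 + 0.2448*0.0625 = 0.0878876 GPa^-1
Ex = 11.38 GPa

11.38 GPa
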